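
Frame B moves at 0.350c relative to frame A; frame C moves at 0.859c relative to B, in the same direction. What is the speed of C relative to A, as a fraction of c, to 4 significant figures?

Compose boost 2: (0.859 + 0.350)/(1 + 0.859×0.350) = 1.209/1.30065 = 0.9295

u ≈ 0.9295c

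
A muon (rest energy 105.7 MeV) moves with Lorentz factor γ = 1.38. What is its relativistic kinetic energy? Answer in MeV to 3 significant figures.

γ = 1.38 (given)
K = (γ − 1)m₀c² = (1.38 − 1) × 105.7 MeV = 0.38000 × 105.7 MeV = 40.2 MeV

K ≈ 40.2 MeV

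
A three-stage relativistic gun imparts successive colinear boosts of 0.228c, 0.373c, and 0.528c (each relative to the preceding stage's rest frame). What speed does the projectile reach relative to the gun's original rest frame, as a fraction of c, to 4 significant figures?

u ≈ 0.8371c

Compose boost 2: (0.373 + 0.228)/(1 + 0.373×0.228) = 0.6010/1.08504 = 0.553895
Compose boost 3: (0.528 + 0.553895)/(1 + 0.528×0.553895) = 1.08189/1.29246 = 0.8371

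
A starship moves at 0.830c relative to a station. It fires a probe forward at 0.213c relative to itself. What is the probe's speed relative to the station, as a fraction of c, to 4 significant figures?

Relativistic velocity addition: u = (u' + v)/(1 + u'v/c²)
= (0.213 + 0.830)/(1 + 0.213×0.830) = 1.043/1.17679 = 0.8863

u ≈ 0.8863c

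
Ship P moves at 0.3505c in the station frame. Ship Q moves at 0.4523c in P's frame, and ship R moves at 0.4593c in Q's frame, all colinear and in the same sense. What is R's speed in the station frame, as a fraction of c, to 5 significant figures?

u ≈ 0.87406c

Compose boost 2: (0.4523 + 0.3505)/(1 + 0.4523×0.3505) = 0.80280/1.158531 = 0.6929464
Compose boost 3: (0.4593 + 0.6929464)/(1 + 0.4593×0.6929464) = 1.152246/1.318270 = 0.87406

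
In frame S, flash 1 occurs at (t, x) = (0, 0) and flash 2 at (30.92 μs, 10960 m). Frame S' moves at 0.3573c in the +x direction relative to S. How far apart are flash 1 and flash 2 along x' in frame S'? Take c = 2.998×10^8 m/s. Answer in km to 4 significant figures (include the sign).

γ = 1/√(1 − 0.3573²) = 1.07068
Δx' = γ(Δx − vΔt) = 1.07068 × (10960 m − 0.3573×(2.998×10^8 m/s)×30.92×10^-6 s)
= 1.07068 × (7647.89 m) = 8.188 km

Δx' ≈ 8.188 km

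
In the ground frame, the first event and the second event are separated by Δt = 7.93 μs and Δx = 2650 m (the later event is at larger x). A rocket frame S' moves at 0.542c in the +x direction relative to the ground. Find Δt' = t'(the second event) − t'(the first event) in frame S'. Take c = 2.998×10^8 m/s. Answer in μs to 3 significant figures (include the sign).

Δt' ≈ 3.74 μs

γ = 1/√(1 − 0.542²) = 1.1899
Δt' = γ(Δt − vΔx/c²) = 1.1899 × (7.93 μs − 0.542×2650 m / (2.998×10^8 m/s))
= 1.1899 × (3.1391 μs) = 3.74 μs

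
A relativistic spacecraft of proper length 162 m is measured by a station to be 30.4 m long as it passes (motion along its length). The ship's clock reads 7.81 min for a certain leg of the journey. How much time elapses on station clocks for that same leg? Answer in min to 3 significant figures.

Length contraction ⇒ γ = L₀/L = 162/30.4 = 5.3289
Time dilation: Δt = γτ₀ = 5.3289 × 7.81 min = 41.6 min

Δt ≈ 41.6 min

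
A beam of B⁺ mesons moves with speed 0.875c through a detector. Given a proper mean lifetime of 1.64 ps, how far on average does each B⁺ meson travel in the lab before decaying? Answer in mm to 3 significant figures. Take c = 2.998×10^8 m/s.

γ = 1/√(1 − 0.875²) = 2.0656
Dilated lifetime: Δt = γτ₀ = 2.0656 × 1.64 ps = 3.3876 ps
d = vΔt = 0.875c × 3.3876 ps = 2.6232×10^8 m/s × 3.3876×10^-12 s = 0.889 mm

d ≈ 0.889 mm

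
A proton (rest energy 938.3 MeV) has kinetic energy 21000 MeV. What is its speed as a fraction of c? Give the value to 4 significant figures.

β ≈ 0.9991

γ = 1 + K/(m₀c²) = 1 + 21000/938.3 = 23.3809
β = √(1 − 1/γ²) = 0.9991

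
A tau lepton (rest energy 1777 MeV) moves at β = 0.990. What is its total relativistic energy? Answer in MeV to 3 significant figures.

γ = 1/√(1 − 0.990²) = 7.0888
E = γm₀c² = 7.0888 × 1777 MeV = 12600 MeV

E ≈ 12600 MeV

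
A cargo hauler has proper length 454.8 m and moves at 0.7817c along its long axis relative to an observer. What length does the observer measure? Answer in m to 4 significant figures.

γ = 1/√(1 − 0.7817²) = 1.60345
Length contraction: L = L₀/γ = 454.8/1.60345 = 283.6 m

L ≈ 283.6 m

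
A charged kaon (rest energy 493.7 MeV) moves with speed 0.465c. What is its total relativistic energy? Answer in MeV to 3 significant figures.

γ = 1/√(1 − 0.465²) = 1.1295
E = γm₀c² = 1.1295 × 493.7 MeV = 558 MeV

E ≈ 558 MeV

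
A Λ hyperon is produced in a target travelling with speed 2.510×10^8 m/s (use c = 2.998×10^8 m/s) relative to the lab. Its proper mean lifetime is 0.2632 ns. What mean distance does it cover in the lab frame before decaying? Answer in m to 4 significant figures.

d ≈ 0.1208 m

β = v/c = 2.510×10^8 / 2.998×10^8 = 0.837225
γ = 1/√(1 − 0.837225²) = 1.82863
Dilated lifetime: Δt = γτ₀ = 1.82863 × 0.2632 ns = 0.481294 ns
d = vΔt = 0.837225c × 0.481294 ns = 2.51000×10^8 m/s × 4.81294×10^-10 s = 0.1208 m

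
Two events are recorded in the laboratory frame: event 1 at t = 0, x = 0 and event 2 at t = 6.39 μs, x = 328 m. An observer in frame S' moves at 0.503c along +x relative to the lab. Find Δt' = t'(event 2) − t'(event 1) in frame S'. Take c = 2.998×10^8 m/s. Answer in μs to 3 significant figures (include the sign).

γ = 1/√(1 − 0.503²) = 1.1570
Δt' = γ(Δt − vΔx/c²) = 1.1570 × (6.39 μs − 0.503×328 m / (2.998×10^8 m/s))
= 1.1570 × (5.8397 μs) = 6.76 μs

Δt' ≈ 6.76 μs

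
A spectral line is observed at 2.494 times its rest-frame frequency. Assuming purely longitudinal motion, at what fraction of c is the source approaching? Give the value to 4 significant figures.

f_obs/f_src = √((1+β)/(1−β)) = 2.494  ⇒  (1+β)/(1−β) = 6.22004
β = |1 − D²|/(1 + D²) = |1 − 6.22004|/(1 + 6.22004) = 0.7230

β ≈ 0.7230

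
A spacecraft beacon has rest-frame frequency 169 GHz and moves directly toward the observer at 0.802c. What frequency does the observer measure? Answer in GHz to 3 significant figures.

f_obs ≈ 510 GHz

Relativistic Doppler: f_obs = f_src √((1+β)/(1−β))
= 169 × √(1.8020/0.19800) = 169 × 3.0168 = 510 GHz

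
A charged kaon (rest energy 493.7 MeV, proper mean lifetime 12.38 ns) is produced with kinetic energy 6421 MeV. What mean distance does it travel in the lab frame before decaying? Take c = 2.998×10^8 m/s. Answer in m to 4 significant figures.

γ = 1 + K/(m₀c²) = 1 + 6421/493.7 = 14.0059
β = √(1 − 1/γ²) = 0.997448
Dilated lifetime: γτ₀ = 14.0059 × 12.38 ns = 173.393 ns
d = βc·γτ₀ = 0.997448 × (2.998×10^8 m/s) × 1.73393×10^-7 s = 51.85 m

d ≈ 51.85 m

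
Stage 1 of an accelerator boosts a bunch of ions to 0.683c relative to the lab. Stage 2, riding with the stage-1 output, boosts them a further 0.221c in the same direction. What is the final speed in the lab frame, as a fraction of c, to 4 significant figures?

u ≈ 0.7854c

Compose boost 2: (0.221 + 0.683)/(1 + 0.221×0.683) = 0.9040/1.15094 = 0.7854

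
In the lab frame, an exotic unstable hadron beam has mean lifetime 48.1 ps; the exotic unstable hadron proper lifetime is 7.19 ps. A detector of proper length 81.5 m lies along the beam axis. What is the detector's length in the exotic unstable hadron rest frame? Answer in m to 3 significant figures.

Time dilation ⇒ γ = Δt/τ₀ = 48.1/7.19 = 6.6898
Length contraction: L = L₀/γ = 81.5/6.6898 = 12.2 m

L ≈ 12.2 m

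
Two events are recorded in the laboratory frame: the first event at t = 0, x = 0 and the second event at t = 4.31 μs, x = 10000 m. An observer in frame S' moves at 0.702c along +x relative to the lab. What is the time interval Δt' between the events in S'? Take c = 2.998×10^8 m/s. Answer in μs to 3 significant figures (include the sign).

γ = 1/√(1 − 0.702²) = 1.4041
Δt' = γ(Δt − vΔx/c²) = 1.4041 × (4.31 μs − 0.702×10000 m / (2.998×10^8 m/s))
= 1.4041 × (-19.106 μs) = -26.8 μs

Δt' ≈ -26.8 μs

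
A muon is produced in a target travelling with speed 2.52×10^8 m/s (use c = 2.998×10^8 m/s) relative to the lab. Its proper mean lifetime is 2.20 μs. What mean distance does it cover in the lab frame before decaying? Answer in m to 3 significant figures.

d ≈ 1020 m

β = v/c = 2.52×10^8 / 2.998×10^8 = 0.84056
γ = 1/√(1 − 0.84056²) = 1.8460
Dilated lifetime: Δt = γτ₀ = 1.8460 × 2.20 μs = 4.0612 μs
d = vΔt = 0.84056c × 4.0612 μs = 2.5200×10^8 m/s × 4.0612×10^-6 s = 1020 m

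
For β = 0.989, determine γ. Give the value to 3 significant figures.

γ ≈ 6.76

γ = 1/√(1 − β²) = 1/√(1 − 0.989²) = 1/√(0.021879) = 6.76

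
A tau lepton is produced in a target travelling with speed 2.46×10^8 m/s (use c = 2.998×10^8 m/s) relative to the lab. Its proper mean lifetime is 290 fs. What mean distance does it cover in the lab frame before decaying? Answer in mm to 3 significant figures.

d ≈ 0.125 mm

β = v/c = 2.46×10^8 / 2.998×10^8 = 0.82055
γ = 1/√(1 − 0.82055²) = 1.7495
Dilated lifetime: Δt = γτ₀ = 1.7495 × 290 fs = 507.37 fs
d = vΔt = 0.82055c × 507.37 fs = 2.4600×10^8 m/s × 5.0737×10^-13 s = 0.125 mm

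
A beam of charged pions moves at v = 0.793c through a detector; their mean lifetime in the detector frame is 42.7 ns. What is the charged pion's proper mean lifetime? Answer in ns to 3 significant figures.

τ₀ ≈ 26.0 ns

γ = 1/√(1 − 0.793²) = 1.6414
Proper time: τ₀ = Δt/γ = 42.7/1.6414 = 26.0 ns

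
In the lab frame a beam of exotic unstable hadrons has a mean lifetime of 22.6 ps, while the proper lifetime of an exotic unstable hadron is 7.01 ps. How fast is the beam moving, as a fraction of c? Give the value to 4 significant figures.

β ≈ 0.9507

γ = Δt/τ₀ = 22.6/7.01 = 3.22397
β = √(1 − 1/γ²) = √(1 − 1/3.22397²) = 0.9507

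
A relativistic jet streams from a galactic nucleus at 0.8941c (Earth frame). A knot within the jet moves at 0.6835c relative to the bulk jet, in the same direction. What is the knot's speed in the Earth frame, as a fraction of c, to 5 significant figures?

u ≈ 0.97920c

Relativistic velocity addition: u = (u' + v)/(1 + u'v/c²)
= (0.6835 + 0.8941)/(1 + 0.6835×0.8941) = 1.5776/1.611117 = 0.97920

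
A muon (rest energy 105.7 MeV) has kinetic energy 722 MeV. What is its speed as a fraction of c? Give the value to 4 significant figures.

γ = 1 + K/(m₀c²) = 1 + 722/105.7 = 7.83065
β = √(1 − 1/γ²) = 0.9918

β ≈ 0.9918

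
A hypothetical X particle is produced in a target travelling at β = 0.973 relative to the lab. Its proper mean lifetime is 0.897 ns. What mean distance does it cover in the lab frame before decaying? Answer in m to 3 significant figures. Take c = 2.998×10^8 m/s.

d ≈ 1.13 m

γ = 1/√(1 − 0.973²) = 4.3327
Dilated lifetime: Δt = γτ₀ = 4.3327 × 0.897 ns = 3.8864 ns
d = vΔt = 0.973c × 3.8864 ns = 2.9171×10^8 m/s × 3.8864×10^-9 s = 1.13 m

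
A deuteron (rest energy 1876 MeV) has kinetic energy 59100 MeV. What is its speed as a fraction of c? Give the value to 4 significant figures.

γ = 1 + K/(m₀c²) = 1 + 59100/1876 = 32.5032
β = √(1 − 1/γ²) = 0.9995

β ≈ 0.9995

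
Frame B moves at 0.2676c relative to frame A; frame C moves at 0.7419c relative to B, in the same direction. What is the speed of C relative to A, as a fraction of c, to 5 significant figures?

u ≈ 0.84228c

Compose boost 2: (0.7419 + 0.2676)/(1 + 0.7419×0.2676) = 1.0095/1.198532 = 0.84228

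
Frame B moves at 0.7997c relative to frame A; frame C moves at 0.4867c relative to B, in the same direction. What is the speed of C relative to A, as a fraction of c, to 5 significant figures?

u ≈ 0.92599c

Compose boost 2: (0.4867 + 0.7997)/(1 + 0.4867×0.7997) = 1.2864/1.389214 = 0.92599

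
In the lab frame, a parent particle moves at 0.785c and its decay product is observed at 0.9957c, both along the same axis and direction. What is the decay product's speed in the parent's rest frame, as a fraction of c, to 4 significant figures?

u' ≈ 0.9649c

Inverse velocity addition: u' = (u − v)/(1 − uv/c²)
= (0.9957 − 0.785)/(1 − 0.9957×0.785) = 0.2107/0.218375 = 0.9649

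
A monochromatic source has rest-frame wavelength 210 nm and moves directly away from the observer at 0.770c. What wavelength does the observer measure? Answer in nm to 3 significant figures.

Relativistic Doppler: λ_obs = λ_src √((1+β)/(1−β))
= 210 × √(1.7700/0.23000) = 210 × 2.7741 = 583 nm

λ_obs ≈ 583 nm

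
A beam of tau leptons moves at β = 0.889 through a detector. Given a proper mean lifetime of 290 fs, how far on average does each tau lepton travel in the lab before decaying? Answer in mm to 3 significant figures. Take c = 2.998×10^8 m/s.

γ = 1/√(1 − 0.889²) = 2.1838
Dilated lifetime: Δt = γτ₀ = 2.1838 × 290 fs = 633.32 fs
d = vΔt = 0.889c × 633.32 fs = 2.6652×10^8 m/s × 6.3332×10^-13 s = 0.169 mm

d ≈ 0.169 mm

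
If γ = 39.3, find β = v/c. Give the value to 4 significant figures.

β ≈ 0.9997

β = √(1 − 1/γ²) = √(1 − 1/39.3²) = √(0.999353) = 0.9997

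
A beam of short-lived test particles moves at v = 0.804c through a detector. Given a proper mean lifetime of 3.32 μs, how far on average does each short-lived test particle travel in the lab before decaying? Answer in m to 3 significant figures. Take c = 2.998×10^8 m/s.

γ = 1/√(1 − 0.804²) = 1.6817
Dilated lifetime: Δt = γτ₀ = 1.6817 × 3.32 μs = 5.5833 μs
d = vΔt = 0.804c × 5.5833 μs = 2.4104×10^8 m/s × 5.5833×10^-6 s = 1350 m

d ≈ 1350 m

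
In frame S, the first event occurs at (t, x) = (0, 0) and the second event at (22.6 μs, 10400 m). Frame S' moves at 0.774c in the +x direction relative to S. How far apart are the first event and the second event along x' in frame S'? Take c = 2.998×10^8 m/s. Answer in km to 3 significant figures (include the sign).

Δx' ≈ 8.14 km

γ = 1/√(1 − 0.774²) = 1.5793
Δx' = γ(Δx − vΔt) = 1.5793 × (10400 m − 0.774×(2.998×10^8 m/s)×22.6×10^-6 s)
= 1.5793 × (5155.8 m) = 8.14 km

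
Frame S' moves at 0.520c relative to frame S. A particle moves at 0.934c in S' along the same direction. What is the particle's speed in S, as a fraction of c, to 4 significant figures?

u ≈ 0.9787c

Relativistic velocity addition: u = (u' + v)/(1 + u'v/c²)
= (0.934 + 0.520)/(1 + 0.934×0.520) = 1.454/1.48568 = 0.9787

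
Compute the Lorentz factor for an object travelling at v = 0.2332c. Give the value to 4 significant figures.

γ = 1/√(1 − β²) = 1/√(1 − 0.2332²) = 1/√(0.945618) = 1.028

γ ≈ 1.028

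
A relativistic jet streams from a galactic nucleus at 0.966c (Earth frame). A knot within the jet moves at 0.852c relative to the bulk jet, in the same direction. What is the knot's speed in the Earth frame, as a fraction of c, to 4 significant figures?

Relativistic velocity addition: u = (u' + v)/(1 + u'v/c²)
= (0.852 + 0.966)/(1 + 0.852×0.966) = 1.818/1.82303 = 0.9972

u ≈ 0.9972c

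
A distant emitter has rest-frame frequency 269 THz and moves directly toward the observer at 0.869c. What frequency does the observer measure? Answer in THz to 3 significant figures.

f_obs ≈ 1020 THz

Relativistic Doppler: f_obs = f_src √((1+β)/(1−β))
= 269 × √(1.8690/0.13100) = 269 × 3.7772 = 1020 THz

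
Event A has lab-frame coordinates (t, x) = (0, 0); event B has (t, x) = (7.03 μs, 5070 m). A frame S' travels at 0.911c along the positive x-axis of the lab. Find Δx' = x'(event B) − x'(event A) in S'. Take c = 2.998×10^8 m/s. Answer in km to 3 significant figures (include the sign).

γ = 1/√(1 − 0.911²) = 2.4248
Δx' = γ(Δx − vΔt) = 2.4248 × (5070 m − 0.911×(2.998×10^8 m/s)×7.03×10^-6 s)
= 2.4248 × (3150.0 m) = 7.64 km

Δx' ≈ 7.64 km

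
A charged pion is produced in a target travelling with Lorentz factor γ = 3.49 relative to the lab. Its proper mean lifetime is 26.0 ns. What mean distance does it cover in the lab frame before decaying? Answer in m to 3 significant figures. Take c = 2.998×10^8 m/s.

d ≈ 26.1 m

β = √(1 − 1/γ²) = √(1 − 1/3.49²) = 0.95807
Dilated lifetime: Δt = γτ₀ = 3.49 × 26.0 ns = 90.740 ns
d = vΔt = 0.95807c × 90.740 ns = 2.8723×10^8 m/s × 9.0740×10^-8 s = 26.1 m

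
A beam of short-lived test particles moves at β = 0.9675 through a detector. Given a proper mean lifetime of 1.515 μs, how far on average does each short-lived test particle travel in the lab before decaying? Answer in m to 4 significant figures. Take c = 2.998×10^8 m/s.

d ≈ 1738 m

γ = 1/√(1 − 0.9675²) = 3.95459
Dilated lifetime: Δt = γτ₀ = 3.95459 × 1.515 μs = 5.99120 μs
d = vΔt = 0.9675c × 5.99120 μs = 2.90056×10^8 m/s × 5.99120×10^-6 s = 1738 m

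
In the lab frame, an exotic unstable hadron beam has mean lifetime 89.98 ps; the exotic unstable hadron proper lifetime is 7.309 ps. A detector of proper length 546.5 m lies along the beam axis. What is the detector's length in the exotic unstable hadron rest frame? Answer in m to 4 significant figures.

L ≈ 44.39 m

Time dilation ⇒ γ = Δt/τ₀ = 89.98/7.309 = 12.3108
Length contraction: L = L₀/γ = 546.5/12.3108 = 44.39 m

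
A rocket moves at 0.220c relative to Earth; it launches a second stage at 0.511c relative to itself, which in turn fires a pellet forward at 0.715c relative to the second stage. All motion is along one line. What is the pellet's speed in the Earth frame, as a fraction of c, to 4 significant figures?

u ≈ 0.9335c

Compose boost 2: (0.511 + 0.220)/(1 + 0.511×0.220) = 0.7310/1.11242 = 0.657126
Compose boost 3: (0.715 + 0.657126)/(1 + 0.715×0.657126) = 1.37213/1.46985 = 0.9335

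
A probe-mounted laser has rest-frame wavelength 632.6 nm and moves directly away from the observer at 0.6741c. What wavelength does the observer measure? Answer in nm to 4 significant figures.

Relativistic Doppler: λ_obs = λ_src √((1+β)/(1−β))
= 632.6 × √(1.67410/0.325900) = 632.6 × 2.26646 = 1434 nm

λ_obs ≈ 1434 nm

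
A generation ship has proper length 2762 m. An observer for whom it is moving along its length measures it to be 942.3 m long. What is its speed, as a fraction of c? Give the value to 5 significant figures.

γ = L₀/L = 2762/942.3 = 2.931126
β = √(1 − 1/γ²) = 0.94000

β ≈ 0.94000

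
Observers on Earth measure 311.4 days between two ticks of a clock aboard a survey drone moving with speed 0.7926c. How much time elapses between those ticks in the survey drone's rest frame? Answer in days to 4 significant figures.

γ = 1/√(1 − 0.7926²) = 1.64004
Proper time: τ₀ = Δt/γ = 311.4/1.64004 = 189.9 days

τ₀ ≈ 189.9 days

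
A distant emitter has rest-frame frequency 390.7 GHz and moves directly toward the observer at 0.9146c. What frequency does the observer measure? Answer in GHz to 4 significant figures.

Relativistic Doppler: f_obs = f_src √((1+β)/(1−β))
= 390.7 × √(1.91460/0.0854000) = 390.7 × 4.73489 = 1850 GHz

f_obs ≈ 1850 GHz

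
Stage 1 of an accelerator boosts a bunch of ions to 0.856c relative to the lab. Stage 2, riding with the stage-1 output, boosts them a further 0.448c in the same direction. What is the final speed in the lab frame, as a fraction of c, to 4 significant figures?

Compose boost 2: (0.448 + 0.856)/(1 + 0.448×0.856) = 1.304/1.38349 = 0.9425

u ≈ 0.9425c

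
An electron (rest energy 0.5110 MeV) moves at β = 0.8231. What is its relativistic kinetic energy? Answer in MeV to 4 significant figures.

K ≈ 0.3888 MeV

γ = 1/√(1 − 0.8231²) = 1.76088
K = (γ − 1)m₀c² = (1.76088 − 1) × 0.5110 MeV = 0.760884 × 0.5110 MeV = 0.3888 MeV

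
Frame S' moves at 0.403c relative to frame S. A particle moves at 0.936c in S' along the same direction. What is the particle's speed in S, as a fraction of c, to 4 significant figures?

u ≈ 0.9723c

Relativistic velocity addition: u = (u' + v)/(1 + u'v/c²)
= (0.936 + 0.403)/(1 + 0.936×0.403) = 1.339/1.37721 = 0.9723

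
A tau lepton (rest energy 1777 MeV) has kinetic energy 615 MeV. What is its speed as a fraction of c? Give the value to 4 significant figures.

γ = 1 + K/(m₀c²) = 1 + 615/1777 = 1.34609
β = √(1 − 1/γ²) = 0.6694

β ≈ 0.6694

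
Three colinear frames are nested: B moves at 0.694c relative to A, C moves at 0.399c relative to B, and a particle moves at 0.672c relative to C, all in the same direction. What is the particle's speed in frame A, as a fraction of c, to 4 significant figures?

u ≈ 0.9700c

Compose boost 2: (0.399 + 0.694)/(1 + 0.399×0.694) = 1.093/1.27691 = 0.855975
Compose boost 3: (0.672 + 0.855975)/(1 + 0.672×0.855975) = 1.52798/1.57522 = 0.9700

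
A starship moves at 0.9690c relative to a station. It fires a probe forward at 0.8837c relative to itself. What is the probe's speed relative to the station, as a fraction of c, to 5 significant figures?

u ≈ 0.99806c

Relativistic velocity addition: u = (u' + v)/(1 + u'v/c²)
= (0.8837 + 0.9690)/(1 + 0.8837×0.9690) = 1.8527/1.856305 = 0.99806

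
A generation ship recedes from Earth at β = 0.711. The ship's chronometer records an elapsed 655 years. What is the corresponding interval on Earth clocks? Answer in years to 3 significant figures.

γ = 1/√(1 − 0.711²) = 1.4221
Time dilation: Δt = γτ₀ = 1.4221 × 655 years = 931 years

Δt ≈ 931 years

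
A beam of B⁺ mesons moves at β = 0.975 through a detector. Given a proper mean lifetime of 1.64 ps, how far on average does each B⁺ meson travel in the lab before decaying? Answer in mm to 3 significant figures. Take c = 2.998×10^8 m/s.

d ≈ 2.16 mm

γ = 1/√(1 − 0.975²) = 4.5004
Dilated lifetime: Δt = γτ₀ = 4.5004 × 1.64 ps = 7.3806 ps
d = vΔt = 0.975c × 7.3806 ps = 2.9230×10^8 m/s × 7.3806×10^-12 s = 2.16 mm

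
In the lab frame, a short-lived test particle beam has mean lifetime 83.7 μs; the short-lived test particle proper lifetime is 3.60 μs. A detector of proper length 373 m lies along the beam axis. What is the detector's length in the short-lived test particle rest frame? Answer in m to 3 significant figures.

Time dilation ⇒ γ = Δt/τ₀ = 83.7/3.60 = 23.250
Length contraction: L = L₀/γ = 373/23.250 = 16.0 m

L ≈ 16.0 m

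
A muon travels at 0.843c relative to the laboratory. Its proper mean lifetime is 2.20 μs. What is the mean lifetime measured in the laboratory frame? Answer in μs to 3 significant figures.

Δt ≈ 4.09 μs

γ = 1/√(1 − 0.843²) = 1.8590
Time dilation: Δt = γτ₀ = 1.8590 × 2.20 μs = 4.09 μs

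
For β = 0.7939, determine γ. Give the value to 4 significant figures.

γ = 1/√(1 − β²) = 1/√(1 − 0.7939²) = 1/√(0.369723) = 1.645

γ ≈ 1.645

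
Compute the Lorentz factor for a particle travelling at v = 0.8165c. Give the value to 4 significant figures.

γ ≈ 1.732

γ = 1/√(1 − β²) = 1/√(1 − 0.8165²) = 1/√(0.333328) = 1.732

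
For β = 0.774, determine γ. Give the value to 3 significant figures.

γ = 1/√(1 − β²) = 1/√(1 − 0.774²) = 1/√(0.40092) = 1.58

γ ≈ 1.58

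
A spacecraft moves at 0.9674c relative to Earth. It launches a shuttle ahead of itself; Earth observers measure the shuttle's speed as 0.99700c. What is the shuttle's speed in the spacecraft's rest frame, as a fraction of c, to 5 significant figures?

Inverse velocity addition: u' = (u − v)/(1 − uv/c²)
= (0.99700 − 0.9674)/(1 − 0.99700×0.9674) = 0.029600/0.03550220 = 0.83375

u' ≈ 0.83375c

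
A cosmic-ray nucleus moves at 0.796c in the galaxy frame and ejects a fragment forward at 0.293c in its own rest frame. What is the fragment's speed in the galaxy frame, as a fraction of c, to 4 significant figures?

u ≈ 0.8830c

Compose boost 2: (0.293 + 0.796)/(1 + 0.293×0.796) = 1.089/1.23323 = 0.8830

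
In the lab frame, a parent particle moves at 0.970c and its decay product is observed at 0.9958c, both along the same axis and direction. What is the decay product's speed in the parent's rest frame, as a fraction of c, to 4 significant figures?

Inverse velocity addition: u' = (u − v)/(1 − uv/c²)
= (0.9958 − 0.970)/(1 − 0.9958×0.970) = 0.02580/0.0340740 = 0.7572

u' ≈ 0.7572c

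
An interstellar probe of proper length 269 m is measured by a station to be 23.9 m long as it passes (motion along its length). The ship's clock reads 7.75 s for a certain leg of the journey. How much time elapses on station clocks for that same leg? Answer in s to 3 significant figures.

Length contraction ⇒ γ = L₀/L = 269/23.9 = 11.255
Time dilation: Δt = γτ₀ = 11.255 × 7.75 s = 87.2 s

Δt ≈ 87.2 s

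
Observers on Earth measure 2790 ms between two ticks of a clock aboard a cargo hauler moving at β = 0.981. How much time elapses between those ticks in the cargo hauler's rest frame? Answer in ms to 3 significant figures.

γ = 1/√(1 − 0.981²) = 5.1544
Proper time: τ₀ = Δt/γ = 2790/5.1544 = 541 ms

τ₀ ≈ 541 ms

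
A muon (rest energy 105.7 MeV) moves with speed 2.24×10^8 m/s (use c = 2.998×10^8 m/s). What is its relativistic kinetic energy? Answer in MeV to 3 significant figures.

β = v/c = 2.24×10^8 / 2.998×10^8 = 0.74716
γ = 1/√(1 − 0.74716²) = 1.5046
K = (γ − 1)m₀c² = (1.5046 − 1) × 105.7 MeV = 0.50458 × 105.7 MeV = 53.3 MeV

K ≈ 53.3 MeV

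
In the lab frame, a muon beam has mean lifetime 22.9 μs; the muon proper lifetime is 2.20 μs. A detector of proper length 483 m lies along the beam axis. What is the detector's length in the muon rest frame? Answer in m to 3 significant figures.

Time dilation ⇒ γ = Δt/τ₀ = 22.9/2.20 = 10.409
Length contraction: L = L₀/γ = 483/10.409 = 46.4 m

L ≈ 46.4 m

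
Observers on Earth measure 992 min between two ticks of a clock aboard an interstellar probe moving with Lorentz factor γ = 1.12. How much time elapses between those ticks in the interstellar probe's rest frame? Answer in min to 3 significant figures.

γ = 1.12 (given)
Proper time: τ₀ = Δt/γ = 992/1.12 = 886 min

τ₀ ≈ 886 min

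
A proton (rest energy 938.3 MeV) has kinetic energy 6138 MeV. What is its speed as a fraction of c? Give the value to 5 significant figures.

β ≈ 0.99117

γ = 1 + K/(m₀c²) = 1 + 6138/938.3 = 7.541618
β = √(1 − 1/γ²) = 0.99117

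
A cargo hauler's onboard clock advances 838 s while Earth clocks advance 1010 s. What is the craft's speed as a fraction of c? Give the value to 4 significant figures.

β ≈ 0.5582

γ = Δt/τ₀ = 1010/838 = 1.20525
β = √(1 − 1/γ²) = √(1 − 1/1.20525²) = 0.5582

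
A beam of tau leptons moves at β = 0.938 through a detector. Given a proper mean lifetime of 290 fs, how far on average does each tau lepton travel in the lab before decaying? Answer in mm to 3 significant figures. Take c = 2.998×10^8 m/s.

γ = 1/√(1 − 0.938²) = 2.8849
Dilated lifetime: Δt = γτ₀ = 2.8849 × 290 fs = 836.61 fs
d = vΔt = 0.938c × 836.61 fs = 2.8121×10^8 m/s × 8.3661×10^-13 s = 0.235 mm

d ≈ 0.235 mm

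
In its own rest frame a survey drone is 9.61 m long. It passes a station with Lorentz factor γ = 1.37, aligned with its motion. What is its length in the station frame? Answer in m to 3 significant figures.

γ = 1.37 (given)
Length contraction: L = L₀/γ = 9.61/1.37 = 7.01 m

L ≈ 7.01 m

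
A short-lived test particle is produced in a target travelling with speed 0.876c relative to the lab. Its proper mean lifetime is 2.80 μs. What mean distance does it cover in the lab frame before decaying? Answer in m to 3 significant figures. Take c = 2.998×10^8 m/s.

d ≈ 1520 m

γ = 1/√(1 − 0.876²) = 2.0734
Dilated lifetime: Δt = γτ₀ = 2.0734 × 2.80 μs = 5.8054 μs
d = vΔt = 0.876c × 5.8054 μs = 2.6262×10^8 m/s × 5.8054×10^-6 s = 1520 m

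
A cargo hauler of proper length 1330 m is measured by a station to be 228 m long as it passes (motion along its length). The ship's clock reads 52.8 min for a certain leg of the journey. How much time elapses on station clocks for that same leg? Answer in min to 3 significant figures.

Length contraction ⇒ γ = L₀/L = 1330/228 = 5.8333
Time dilation: Δt = γτ₀ = 5.8333 × 52.8 min = 308 min

Δt ≈ 308 min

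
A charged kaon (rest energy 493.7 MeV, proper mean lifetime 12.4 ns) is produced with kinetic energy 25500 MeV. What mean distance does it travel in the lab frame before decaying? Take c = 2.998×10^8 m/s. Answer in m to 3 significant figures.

d ≈ 196 m

γ = 1 + K/(m₀c²) = 1 + 25500/493.7 = 52.651
β = √(1 − 1/γ²) = 0.99982
Dilated lifetime: γτ₀ = 52.651 × 12.4 ns = 652.87 ns
d = βc·γτ₀ = 0.99982 × (2.998×10^8 m/s) × 6.5287×10^-7 s = 196 m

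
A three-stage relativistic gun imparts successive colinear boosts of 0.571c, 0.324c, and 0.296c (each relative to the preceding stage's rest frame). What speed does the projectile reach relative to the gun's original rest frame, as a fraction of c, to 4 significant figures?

Compose boost 2: (0.324 + 0.571)/(1 + 0.324×0.571) = 0.8950/1.18500 = 0.755272
Compose boost 3: (0.296 + 0.755272)/(1 + 0.296×0.755272) = 1.05127/1.22356 = 0.8592

u ≈ 0.8592c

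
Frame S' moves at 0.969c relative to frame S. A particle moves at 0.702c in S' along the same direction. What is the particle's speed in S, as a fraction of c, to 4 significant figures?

u ≈ 0.9945c

Relativistic velocity addition: u = (u' + v)/(1 + u'v/c²)
= (0.702 + 0.969)/(1 + 0.702×0.969) = 1.671/1.68024 = 0.9945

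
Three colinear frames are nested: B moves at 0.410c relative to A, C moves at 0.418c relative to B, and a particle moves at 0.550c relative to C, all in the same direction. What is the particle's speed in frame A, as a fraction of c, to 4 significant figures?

Compose boost 2: (0.418 + 0.410)/(1 + 0.418×0.410) = 0.8280/1.17138 = 0.706859
Compose boost 3: (0.550 + 0.706859)/(1 + 0.550×0.706859) = 1.25686/1.38877 = 0.9050

u ≈ 0.9050c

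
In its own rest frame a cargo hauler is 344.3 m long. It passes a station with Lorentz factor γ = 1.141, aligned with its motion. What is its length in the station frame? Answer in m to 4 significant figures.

γ = 1.141 (given)
Length contraction: L = L₀/γ = 344.3/1.141 = 301.8 m

L ≈ 301.8 m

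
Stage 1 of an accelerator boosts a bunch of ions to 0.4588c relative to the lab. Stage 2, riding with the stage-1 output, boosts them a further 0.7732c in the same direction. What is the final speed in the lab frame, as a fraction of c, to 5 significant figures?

Compose boost 2: (0.7732 + 0.4588)/(1 + 0.7732×0.4588) = 1.2320/1.354744 = 0.90940

u ≈ 0.90940c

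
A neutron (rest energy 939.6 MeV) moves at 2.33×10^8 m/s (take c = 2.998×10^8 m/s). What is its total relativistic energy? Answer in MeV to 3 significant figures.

β = v/c = 2.33×10^8 / 2.998×10^8 = 0.77718
γ = 1/√(1 − 0.77718²) = 1.5891
E = γm₀c² = 1.5891 × 939.6 MeV = 1490 MeV

E ≈ 1490 MeV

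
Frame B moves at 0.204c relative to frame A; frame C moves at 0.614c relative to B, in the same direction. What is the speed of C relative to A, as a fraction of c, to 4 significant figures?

u ≈ 0.7269c

Compose boost 2: (0.614 + 0.204)/(1 + 0.614×0.204) = 0.8180/1.12526 = 0.7269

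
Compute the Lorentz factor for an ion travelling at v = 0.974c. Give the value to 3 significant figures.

γ = 1/√(1 − β²) = 1/√(1 − 0.974²) = 1/√(0.051324) = 4.41

γ ≈ 4.41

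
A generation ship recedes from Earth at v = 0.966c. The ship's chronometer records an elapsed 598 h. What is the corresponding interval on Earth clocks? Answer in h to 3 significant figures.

γ = 1/√(1 − 0.966²) = 3.8678
Time dilation: Δt = γτ₀ = 3.8678 × 598 h = 2310 h

Δt ≈ 2310 h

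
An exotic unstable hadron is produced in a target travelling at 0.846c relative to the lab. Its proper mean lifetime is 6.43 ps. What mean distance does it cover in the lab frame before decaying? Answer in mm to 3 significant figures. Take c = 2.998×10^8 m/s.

d ≈ 3.06 mm

γ = 1/√(1 − 0.846²) = 1.8755
Dilated lifetime: Δt = γτ₀ = 1.8755 × 6.43 ps = 12.060 ps
d = vΔt = 0.846c × 12.060 ps = 2.5363×10^8 m/s × 1.2060×10^-11 s = 3.06 mm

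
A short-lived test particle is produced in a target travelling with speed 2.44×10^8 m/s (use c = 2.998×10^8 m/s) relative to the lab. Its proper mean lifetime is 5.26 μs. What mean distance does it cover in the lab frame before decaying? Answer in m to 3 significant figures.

β = v/c = 2.44×10^8 / 2.998×10^8 = 0.81388
γ = 1/√(1 − 0.81388²) = 1.7211
Dilated lifetime: Δt = γτ₀ = 1.7211 × 5.26 μs = 9.0528 μs
d = vΔt = 0.81388c × 9.0528 μs = 2.4400×10^8 m/s × 9.0528×10^-6 s = 2210 m

d ≈ 2210 m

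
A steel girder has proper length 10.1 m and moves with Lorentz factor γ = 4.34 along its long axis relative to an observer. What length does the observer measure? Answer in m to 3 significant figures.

L ≈ 2.33 m

γ = 4.34 (given)
Length contraction: L = L₀/γ = 10.1/4.34 = 2.33 m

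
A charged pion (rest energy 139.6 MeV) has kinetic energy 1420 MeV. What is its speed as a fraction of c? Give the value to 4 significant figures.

γ = 1 + K/(m₀c²) = 1 + 1420/139.6 = 11.1719
β = √(1 − 1/γ²) = 0.9960

β ≈ 0.9960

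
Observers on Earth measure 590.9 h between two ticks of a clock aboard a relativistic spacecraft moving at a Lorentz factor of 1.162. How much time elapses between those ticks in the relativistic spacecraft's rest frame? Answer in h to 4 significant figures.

γ = 1.162 (given)
Proper time: τ₀ = Δt/γ = 590.9/1.162 = 508.5 h

τ₀ ≈ 508.5 h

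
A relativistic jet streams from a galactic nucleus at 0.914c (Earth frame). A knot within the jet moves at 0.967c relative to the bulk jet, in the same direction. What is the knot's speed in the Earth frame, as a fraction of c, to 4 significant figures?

u ≈ 0.9985c

Relativistic velocity addition: u = (u' + v)/(1 + u'v/c²)
= (0.967 + 0.914)/(1 + 0.967×0.914) = 1.881/1.88384 = 0.9985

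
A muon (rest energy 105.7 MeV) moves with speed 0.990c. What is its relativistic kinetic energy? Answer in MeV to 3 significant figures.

γ = 1/√(1 − 0.990²) = 7.0888
K = (γ − 1)m₀c² = (7.0888 − 1) × 105.7 MeV = 6.0888 × 105.7 MeV = 644 MeV

K ≈ 644 MeV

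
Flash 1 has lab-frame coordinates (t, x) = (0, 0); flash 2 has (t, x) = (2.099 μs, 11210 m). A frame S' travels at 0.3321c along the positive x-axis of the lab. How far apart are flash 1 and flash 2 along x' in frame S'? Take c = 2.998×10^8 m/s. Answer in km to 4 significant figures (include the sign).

Δx' ≈ 11.66 km

γ = 1/√(1 − 0.3321²) = 1.06017
Δx' = γ(Δx − vΔt) = 1.06017 × (11210 m − 0.3321×(2.998×10^8 m/s)×2.099×10^-6 s)
= 1.06017 × (11001.0 m) = 11.66 km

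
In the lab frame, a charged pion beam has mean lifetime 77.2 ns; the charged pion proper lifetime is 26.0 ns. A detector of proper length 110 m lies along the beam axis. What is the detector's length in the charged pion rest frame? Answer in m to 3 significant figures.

Time dilation ⇒ γ = Δt/τ₀ = 77.2/26.0 = 2.9692
Length contraction: L = L₀/γ = 110/2.9692 = 37.0 m

L ≈ 37.0 m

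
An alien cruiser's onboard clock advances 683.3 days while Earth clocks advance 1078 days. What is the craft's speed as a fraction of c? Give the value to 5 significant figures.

γ = Δt/τ₀ = 1078/683.3 = 1.577638
β = √(1 − 1/γ²) = √(1 − 1/1.577638²) = 0.77345

β ≈ 0.77345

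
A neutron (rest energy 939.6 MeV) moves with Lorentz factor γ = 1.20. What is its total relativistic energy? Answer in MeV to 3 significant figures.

γ = 1.20 (given)
E = γm₀c² = 1.20 × 939.6 MeV = 1130 MeV

E ≈ 1130 MeV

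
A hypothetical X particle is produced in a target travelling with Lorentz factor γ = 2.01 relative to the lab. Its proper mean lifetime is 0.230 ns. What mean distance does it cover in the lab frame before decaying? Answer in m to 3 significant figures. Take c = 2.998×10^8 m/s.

β = √(1 − 1/γ²) = √(1 − 1/2.01²) = 0.86746
Dilated lifetime: Δt = γτ₀ = 2.01 × 0.230 ns = 0.46230 ns
d = vΔt = 0.86746c × 0.46230 ns = 2.6006×10^8 m/s × 4.6230×10^-10 s = 0.120 m

d ≈ 0.120 m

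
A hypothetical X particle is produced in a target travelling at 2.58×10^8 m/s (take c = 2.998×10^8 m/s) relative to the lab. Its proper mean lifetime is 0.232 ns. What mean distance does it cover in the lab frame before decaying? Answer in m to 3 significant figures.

d ≈ 0.118 m

β = v/c = 2.58×10^8 / 2.998×10^8 = 0.86057
γ = 1/√(1 − 0.86057²) = 1.9634
Dilated lifetime: Δt = γτ₀ = 1.9634 × 0.232 ns = 0.45550 ns
d = vΔt = 0.86057c × 0.45550 ns = 2.5800×10^8 m/s × 4.5550×10^-10 s = 0.118 m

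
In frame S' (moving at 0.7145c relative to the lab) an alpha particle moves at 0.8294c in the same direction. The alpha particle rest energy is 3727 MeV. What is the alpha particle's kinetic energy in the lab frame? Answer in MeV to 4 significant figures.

u_lab = (0.8294 + 0.7145)/(1 + 0.8294×0.7145) = 0.9694172
γ = 1/√(1 − 0.9694172²) = 4.07467
K = (γ − 1)m₀c² = (4.07467 − 1) × 3727 = 3.07467 × 3727 = 11460 MeV

K ≈ 11460 MeV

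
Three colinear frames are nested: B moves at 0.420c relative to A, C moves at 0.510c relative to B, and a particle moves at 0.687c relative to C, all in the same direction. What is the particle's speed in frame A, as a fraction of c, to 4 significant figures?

u ≈ 0.9520c

Compose boost 2: (0.510 + 0.420)/(1 + 0.510×0.420) = 0.9300/1.21420 = 0.765936
Compose boost 3: (0.687 + 0.765936)/(1 + 0.687×0.765936) = 1.45294/1.52620 = 0.9520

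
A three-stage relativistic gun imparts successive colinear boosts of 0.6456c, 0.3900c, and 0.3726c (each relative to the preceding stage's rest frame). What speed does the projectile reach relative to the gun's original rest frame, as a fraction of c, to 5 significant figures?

Compose boost 2: (0.3900 + 0.6456)/(1 + 0.3900×0.6456) = 1.0356/1.251784 = 0.8272993
Compose boost 3: (0.3726 + 0.8272993)/(1 + 0.3726×0.8272993) = 1.199899/1.308252 = 0.91718

u ≈ 0.91718c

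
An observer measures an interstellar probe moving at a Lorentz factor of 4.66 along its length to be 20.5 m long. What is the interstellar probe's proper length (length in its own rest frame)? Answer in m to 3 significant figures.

L₀ ≈ 95.5 m

γ = 4.66 (given)
L₀ = γL = 4.66 × 20.5 = 95.5 m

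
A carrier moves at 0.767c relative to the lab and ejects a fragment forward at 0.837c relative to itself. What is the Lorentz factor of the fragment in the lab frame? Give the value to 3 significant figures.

u_lab = (0.837 + 0.767)/(1 + 0.837×0.767) = 1.604/1.64198 = 0.976870
γ = 1/√(1 − 0.976870²) = 4.68

γ ≈ 4.68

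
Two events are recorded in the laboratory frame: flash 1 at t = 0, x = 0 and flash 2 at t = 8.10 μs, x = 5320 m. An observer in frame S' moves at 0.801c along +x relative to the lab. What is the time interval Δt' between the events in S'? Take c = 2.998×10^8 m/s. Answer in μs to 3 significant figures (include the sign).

γ = 1/√(1 − 0.801²) = 1.6704
Δt' = γ(Δt − vΔx/c²) = 1.6704 × (8.10 μs − 0.801×5320 m / (2.998×10^8 m/s))
= 1.6704 × (-6.1139 μs) = -10.2 μs

Δt' ≈ -10.2 μs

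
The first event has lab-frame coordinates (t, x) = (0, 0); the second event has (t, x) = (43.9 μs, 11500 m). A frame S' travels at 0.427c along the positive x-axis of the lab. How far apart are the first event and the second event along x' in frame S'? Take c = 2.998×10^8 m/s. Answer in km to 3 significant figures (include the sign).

γ = 1/√(1 − 0.427²) = 1.1059
Δx' = γ(Δx − vΔt) = 1.1059 × (11500 m − 0.427×(2.998×10^8 m/s)×43.9×10^-6 s)
= 1.1059 × (5880.2 m) = 6.50 km

Δx' ≈ 6.50 km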